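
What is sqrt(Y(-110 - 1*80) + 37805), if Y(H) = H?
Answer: sqrt(37615) ≈ 193.95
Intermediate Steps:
sqrt(Y(-110 - 1*80) + 37805) = sqrt((-110 - 1*80) + 37805) = sqrt((-110 - 80) + 37805) = sqrt(-190 + 37805) = sqrt(37615)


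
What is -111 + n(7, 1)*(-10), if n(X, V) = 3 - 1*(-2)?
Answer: -161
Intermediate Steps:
n(X, V) = 5 (n(X, V) = 3 + 2 = 5)
-111 + n(7, 1)*(-10) = -111 + 5*(-10) = -111 - 50 = -161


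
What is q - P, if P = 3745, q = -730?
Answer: -4475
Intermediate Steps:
q - P = -730 - 1*3745 = -730 - 3745 = -4475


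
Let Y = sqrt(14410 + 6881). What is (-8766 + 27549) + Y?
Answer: 18783 + sqrt(21291) ≈ 18929.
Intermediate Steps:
Y = sqrt(21291) ≈ 145.91
(-8766 + 27549) + Y = (-8766 + 27549) + sqrt(21291) = 18783 + sqrt(21291)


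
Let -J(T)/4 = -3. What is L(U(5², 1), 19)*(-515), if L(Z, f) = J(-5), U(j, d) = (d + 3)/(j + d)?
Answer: -6180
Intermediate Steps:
U(j, d) = (3 + d)/(d + j)
J(T) = 12 (J(T) = -4*(-3) = 12)
L(Z, f) = 12
L(U(5², 1), 19)*(-515) = 12*(-515) = -6180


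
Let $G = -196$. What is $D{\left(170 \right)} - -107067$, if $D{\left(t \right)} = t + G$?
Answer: $107041$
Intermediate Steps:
$D{\left(t \right)} = -196 + t$ ($D{\left(t \right)} = t - 196 = -196 + t$)
$D{\left(170 \right)} - -107067 = \left(-196 + 170\right) - -107067 = -26 + 107067 = 107041$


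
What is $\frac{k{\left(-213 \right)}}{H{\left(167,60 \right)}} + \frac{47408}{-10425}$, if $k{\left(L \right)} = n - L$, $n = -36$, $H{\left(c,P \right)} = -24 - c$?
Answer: $- \frac{10900153}{1991175} \approx -5.4742$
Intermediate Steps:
$k{\left(L \right)} = -36 - L$
$\frac{k{\left(-213 \right)}}{H{\left(167,60 \right)}} + \frac{47408}{-10425} = \frac{-36 - -213}{-24 - 167} + \frac{47408}{-10425} = \frac{-36 + 213}{-24 - 167} + 47408 \left(- \frac{1}{10425}\right) = \frac{177}{-191} - \frac{47408}{10425} = 177 \left(- \frac{1}{191}\right) - \frac{47408}{10425} = - \frac{177}{191} - \frac{47408}{10425} = - \frac{10900153}{1991175}$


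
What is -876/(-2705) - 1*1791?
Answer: -4843779/2705 ≈ -1790.7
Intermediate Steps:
-876/(-2705) - 1*1791 = -876*(-1/2705) - 1791 = 876/2705 - 1791 = -4843779/2705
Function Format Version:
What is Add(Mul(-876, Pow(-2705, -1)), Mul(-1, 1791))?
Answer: Rational(-4843779, 2705) ≈ -1790.7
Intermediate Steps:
Add(Mul(-876, Pow(-2705, -1)), Mul(-1, 1791)) = Add(Mul(-876, Rational(-1, 2705)), -1791) = Add(Rational(876, 2705), -1791) = Rational(-4843779, 2705)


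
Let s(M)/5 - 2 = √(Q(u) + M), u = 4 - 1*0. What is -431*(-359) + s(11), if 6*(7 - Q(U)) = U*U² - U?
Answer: 154739 + 10*√2 ≈ 1.5475e+5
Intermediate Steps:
u = 4 (u = 4 + 0 = 4)
Q(U) = 7 - U³/6 + U/6 (Q(U) = 7 - (U*U² - U)/6 = 7 - (U³ - U)/6 = 7 + (-U³/6 + U/6) = 7 - U³/6 + U/6)
s(M) = 10 + 5*√(-3 + M) (s(M) = 10 + 5*√((7 - ⅙*4³ + (⅙)*4) + M) = 10 + 5*√((7 - ⅙*64 + ⅔) + M) = 10 + 5*√((7 - 32/3 + ⅔) + M) = 10 + 5*√(-3 + M))
-431*(-359) + s(11) = -431*(-359) + (10 + 5*√(-3 + 11)) = 154729 + (10 + 5*√8) = 154729 + (10 + 5*(2*√2)) = 154729 + (10 + 10*√2) = 154739 + 10*√2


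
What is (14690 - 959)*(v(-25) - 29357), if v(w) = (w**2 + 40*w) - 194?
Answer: -410913906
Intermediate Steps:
v(w) = -194 + w**2 + 40*w
(14690 - 959)*(v(-25) - 29357) = (14690 - 959)*((-194 + (-25)**2 + 40*(-25)) - 29357) = 13731*((-194 + 625 - 1000) - 29357) = 13731*(-569 - 29357) = 13731*(-29926) = -410913906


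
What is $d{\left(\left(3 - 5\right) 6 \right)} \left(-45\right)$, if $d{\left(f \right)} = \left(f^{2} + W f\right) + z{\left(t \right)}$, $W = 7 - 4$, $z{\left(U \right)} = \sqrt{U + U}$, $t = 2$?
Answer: $-4950$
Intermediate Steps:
$z{\left(U \right)} = \sqrt{2} \sqrt{U}$ ($z{\left(U \right)} = \sqrt{2 U} = \sqrt{2} \sqrt{U}$)
$W = 3$ ($W = 7 - 4 = 3$)
$d{\left(f \right)} = 2 + f^{2} + 3 f$ ($d{\left(f \right)} = \left(f^{2} + 3 f\right) + \sqrt{2} \sqrt{2} = \left(f^{2} + 3 f\right) + 2 = 2 + f^{2} + 3 f$)
$d{\left(\left(3 - 5\right) 6 \right)} \left(-45\right) = \left(2 + \left(\left(3 - 5\right) 6\right)^{2} + 3 \left(3 - 5\right) 6\right) \left(-45\right) = \left(2 + \left(\left(-2\right) 6\right)^{2} + 3 \left(\left(-2\right) 6\right)\right) \left(-45\right) = \left(2 + \left(-12\right)^{2} + 3 \left(-12\right)\right) \left(-45\right) = \left(2 + 144 - 36\right) \left(-45\right) = 110 \left(-45\right) = -4950$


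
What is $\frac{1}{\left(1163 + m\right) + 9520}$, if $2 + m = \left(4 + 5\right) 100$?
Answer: $\frac{1}{11581} \approx 8.6348 \cdot 10^{-5}$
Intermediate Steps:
$m = 898$ ($m = -2 + \left(4 + 5\right) 100 = -2 + 9 \cdot 100 = -2 + 900 = 898$)
$\frac{1}{\left(1163 + m\right) + 9520} = \frac{1}{\left(1163 + 898\right) + 9520} = \frac{1}{2061 + 9520} = \frac{1}{11581}$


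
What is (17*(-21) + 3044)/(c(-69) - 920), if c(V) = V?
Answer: -2687/989 ≈ -2.7169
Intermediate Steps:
(17*(-21) + 3044)/(c(-69) - 920) = (17*(-21) + 3044)/(-69 - 920) = (-357 + 3044)/(-989) = 2687*(-1/989) = -2687/989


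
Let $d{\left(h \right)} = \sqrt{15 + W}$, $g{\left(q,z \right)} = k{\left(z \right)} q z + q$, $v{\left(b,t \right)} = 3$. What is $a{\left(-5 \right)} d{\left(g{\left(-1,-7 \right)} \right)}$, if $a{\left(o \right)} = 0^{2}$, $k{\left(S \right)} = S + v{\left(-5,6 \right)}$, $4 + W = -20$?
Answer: $0$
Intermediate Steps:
$W = -24$ ($W = -4 - 20 = -24$)
$k{\left(S \right)} = 3 + S$ ($k{\left(S \right)} = S + 3 = 3 + S$)
$g{\left(q,z \right)} = q + q z \left(3 + z\right)$ ($g{\left(q,z \right)} = \left(3 + z\right) q z + q = q \left(3 + z\right) z + q = q z \left(3 + z\right) + q = q + q z \left(3 + z\right)$)
$a{\left(o \right)} = 0$
$d{\left(h \right)} = 3 i$ ($d{\left(h \right)} = \sqrt{15 - 24} = \sqrt{-9} = 3 i$)
$a{\left(-5 \right)} d{\left(g{\left(-1,-7 \right)} \right)} = 0 \cdot 3 i = 0$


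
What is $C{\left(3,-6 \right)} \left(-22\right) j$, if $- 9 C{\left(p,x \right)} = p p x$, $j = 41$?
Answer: $-5412$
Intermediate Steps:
$C{\left(p,x \right)} = - \frac{x p^{2}}{9}$ ($C{\left(p,x \right)} = - \frac{p p x}{9} = - \frac{p^{2} x}{9} = - \frac{x p^{2}}{9}$)
$C{\left(3,-6 \right)} \left(-22\right) j = \left(- \frac{1}{9}\right) \left(-6\right) 3^{2} \left(-22\right) 41 = \left(- \frac{1}{9}\right) \left(-6\right) 9 \left(-22\right) 41 = 6 \left(-22\right) 41 = \left(-132\right) 41 = -5412$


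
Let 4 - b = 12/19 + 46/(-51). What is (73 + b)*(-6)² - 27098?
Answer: -7854154/323 ≈ -24316.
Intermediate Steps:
b = 4138/969 (b = 4 - (12/19 + 46/(-51)) = 4 - (12*(1/19) + 46*(-1/51)) = 4 - (12/19 - 46/51) = 4 - 1*(-262/969) = 4 + 262/969 = 4138/969 ≈ 4.2704)
(73 + b)*(-6)² - 27098 = (73 + 4138/969)*(-6)² - 27098 = (74875/969)*36 - 27098 = 898500/323 - 27098 = -7854154/323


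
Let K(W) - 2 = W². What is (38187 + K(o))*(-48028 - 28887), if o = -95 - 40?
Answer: -4339082810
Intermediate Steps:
o = -135
K(W) = 2 + W²
(38187 + K(o))*(-48028 - 28887) = (38187 + (2 + (-135)²))*(-48028 - 28887) = (38187 + (2 + 18225))*(-76915) = (38187 + 18227)*(-76915) = 56414*(-76915) = -4339082810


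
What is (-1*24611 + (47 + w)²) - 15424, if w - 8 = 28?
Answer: -33146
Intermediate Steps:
w = 36 (w = 8 + 28 = 36)
(-1*24611 + (47 + w)²) - 15424 = (-1*24611 + (47 + 36)²) - 15424 = (-24611 + 83²) - 15424 = (-24611 + 6889) - 15424 = -17722 - 15424 = -33146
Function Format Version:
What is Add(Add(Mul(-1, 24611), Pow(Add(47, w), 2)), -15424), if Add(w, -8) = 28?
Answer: -33146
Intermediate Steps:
w = 36 (w = Add(8, 28) = 36)
Add(Add(Mul(-1, 24611), Pow(Add(47, w), 2)), -15424) = Add(Add(Mul(-1, 24611), Pow(Add(47, 36), 2)), -15424) = Add(Add(-24611, Pow(83, 2)), -15424) = Add(Add(-24611, 6889), -15424) = Add(-17722, -15424) = -33146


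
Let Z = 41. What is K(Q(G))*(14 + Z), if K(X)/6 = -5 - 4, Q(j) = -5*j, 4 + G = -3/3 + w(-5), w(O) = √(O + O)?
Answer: -2970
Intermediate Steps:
w(O) = √2*√O (w(O) = √(2*O) = √2*√O)
G = -5 + I*√10 (G = -4 + (-3/3 + √2*√(-5)) = -4 + (-3*⅓ + √2*(I*√5)) = -4 + (-1 + I*√10) = -5 + I*√10 ≈ -5.0 + 3.1623*I)
K(X) = -54 (K(X) = 6*(-5 - 4) = 6*(-9) = -54)
K(Q(G))*(14 + Z) = -54*(14 + 41) = -54*55 = -2970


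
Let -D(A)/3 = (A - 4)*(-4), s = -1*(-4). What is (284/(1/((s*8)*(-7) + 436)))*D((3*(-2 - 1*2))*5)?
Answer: -46239744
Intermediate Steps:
s = 4
D(A) = -48 + 12*A (D(A) = -3*(A - 4)*(-4) = -3*(-4 + A)*(-4) = -3*(16 - 4*A) = -48 + 12*A)
(284/(1/((s*8)*(-7) + 436)))*D((3*(-2 - 1*2))*5) = (284/(1/((4*8)*(-7) + 436)))*(-48 + 12*((3*(-2 - 1*2))*5)) = (284/(1/(32*(-7) + 436)))*(-48 + 12*((3*(-2 - 2))*5)) = (284/(1/(-224 + 436)))*(-48 + 12*((3*(-4))*5)) = (284/(1/212))*(-48 + 12*(-12*5)) = (284/(1/212))*(-48 + 12*(-60)) = (284*212)*(-48 - 720) = 60208*(-768) = -46239744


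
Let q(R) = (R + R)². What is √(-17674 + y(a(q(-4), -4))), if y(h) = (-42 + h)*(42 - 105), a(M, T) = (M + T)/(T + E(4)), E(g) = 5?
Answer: 2*I*√4702 ≈ 137.14*I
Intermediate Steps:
q(R) = 4*R² (q(R) = (2*R)² = 4*R²)
a(M, T) = (M + T)/(5 + T) (a(M, T) = (M + T)/(T + 5) = (M + T)/(5 + T))
y(h) = 2646 - 63*h (y(h) = (-42 + h)*(-63) = 2646 - 63*h)
√(-17674 + y(a(q(-4), -4))) = √(-17674 + (2646 - 63*(4*(-4)² - 4)/(5 - 4))) = √(-17674 + (2646 - 63*(4*16 - 4)/1)) = √(-17674 + (2646 - 63*(64 - 4))) = √(-17674 + (2646 - 63*60)) = √(-17674 + (2646 - 3780)) = √(-17674 - 1134) = √(-18808) = 2*I*√4702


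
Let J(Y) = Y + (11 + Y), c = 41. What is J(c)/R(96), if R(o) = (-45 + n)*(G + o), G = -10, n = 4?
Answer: -93/3526 ≈ -0.026376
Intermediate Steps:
R(o) = 410 - 41*o (R(o) = (-45 + 4)*(-10 + o) = -41*(-10 + o) = 410 - 41*o)
J(Y) = 11 + 2*Y
J(c)/R(96) = (11 + 2*41)/(410 - 41*96) = (11 + 82)/(410 - 3936) = 93/(-3526) = 93*(-1/3526) = -93/3526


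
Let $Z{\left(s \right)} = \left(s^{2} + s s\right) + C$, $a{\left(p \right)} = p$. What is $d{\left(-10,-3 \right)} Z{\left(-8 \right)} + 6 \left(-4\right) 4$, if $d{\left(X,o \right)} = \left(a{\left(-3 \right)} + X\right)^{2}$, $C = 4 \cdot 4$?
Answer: $24240$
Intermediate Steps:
$C = 16$
$Z{\left(s \right)} = 16 + 2 s^{2}$ ($Z{\left(s \right)} = \left(s^{2} + s s\right) + 16 = \left(s^{2} + s^{2}\right) + 16 = 2 s^{2} + 16 = 16 + 2 s^{2}$)
$d{\left(X,o \right)} = \left(-3 + X\right)^{2}$
$d{\left(-10,-3 \right)} Z{\left(-8 \right)} + 6 \left(-4\right) 4 = \left(-3 - 10\right)^{2} \left(16 + 2 \left(-8\right)^{2}\right) + 6 \left(-4\right) 4 = \left(-13\right)^{2} \left(16 + 2 \cdot 64\right) - 96 = 169 \left(16 + 128\right) - 96 = 169 \cdot 144 - 96 = 24336 - 96 = 24240$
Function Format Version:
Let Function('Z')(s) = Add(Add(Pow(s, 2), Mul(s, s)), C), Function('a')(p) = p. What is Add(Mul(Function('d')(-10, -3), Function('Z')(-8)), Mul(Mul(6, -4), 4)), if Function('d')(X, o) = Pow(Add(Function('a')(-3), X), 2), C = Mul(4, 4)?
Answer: 24240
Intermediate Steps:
C = 16
Function('Z')(s) = Add(16, Mul(2, Pow(s, 2))) (Function('Z')(s) = Add(Add(Pow(s, 2), Mul(s, s)), 16) = Add(Add(Pow(s, 2), Pow(s, 2)), 16) = Add(Mul(2, Pow(s, 2)), 16) = Add(16, Mul(2, Pow(s, 2))))
Function('d')(X, o) = Pow(Add(-3, X), 2)
Add(Mul(Function('d')(-10, -3), Function('Z')(-8)), Mul(Mul(6, -4), 4)) = Add(Mul(Pow(Add(-3, -10), 2), Add(16, Mul(2, Pow(-8, 2)))), Mul(Mul(6, -4), 4)) = Add(Mul(Pow(-13, 2), Add(16, Mul(2, 64))), Mul(-24, 4)) = Add(Mul(169, Add(16, 128)), -96) = Add(Mul(169, 144), -96) = Add(24336, -96) = 24240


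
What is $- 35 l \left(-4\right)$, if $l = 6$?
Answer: $840$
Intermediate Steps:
$- 35 l \left(-4\right) = \left(-35\right) 6 \left(-4\right) = \left(-210\right) \left(-4\right) = 840$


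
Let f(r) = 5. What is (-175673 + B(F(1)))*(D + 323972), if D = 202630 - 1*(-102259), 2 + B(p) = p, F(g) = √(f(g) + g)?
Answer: -110475156175 + 628861*√6 ≈ -1.1047e+11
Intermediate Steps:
F(g) = √(5 + g)
B(p) = -2 + p
D = 304889 (D = 202630 + 102259 = 304889)
(-175673 + B(F(1)))*(D + 323972) = (-175673 + (-2 + √(5 + 1)))*(304889 + 323972) = (-175673 + (-2 + √6))*628861 = (-175675 + √6)*628861 = -110475156175 + 628861*√6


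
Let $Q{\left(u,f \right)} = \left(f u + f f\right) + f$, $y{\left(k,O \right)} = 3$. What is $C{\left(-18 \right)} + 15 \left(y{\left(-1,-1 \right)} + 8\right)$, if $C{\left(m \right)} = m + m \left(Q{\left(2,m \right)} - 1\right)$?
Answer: $-4695$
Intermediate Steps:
$Q{\left(u,f \right)} = f + f^{2} + f u$ ($Q{\left(u,f \right)} = \left(f u + f^{2}\right) + f = \left(f^{2} + f u\right) + f = f + f^{2} + f u$)
$C{\left(m \right)} = m + m \left(-1 + m \left(3 + m\right)\right)$ ($C{\left(m \right)} = m + m \left(m \left(1 + m + 2\right) - 1\right) = m + m \left(m \left(3 + m\right) - 1\right) = m + m \left(-1 + m \left(3 + m\right)\right)$)
$C{\left(-18 \right)} + 15 \left(y{\left(-1,-1 \right)} + 8\right) = \left(-18\right)^{2} \left(3 - 18\right) + 15 \left(3 + 8\right) = 324 \left(-15\right) + 15 \cdot 11 = -4860 + 165 = -4695$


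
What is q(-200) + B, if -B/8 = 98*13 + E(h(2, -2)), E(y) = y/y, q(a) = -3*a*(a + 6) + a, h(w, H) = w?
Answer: -126800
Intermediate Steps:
q(a) = a - 3*a*(6 + a) (q(a) = -3*a*(6 + a) + a = a - 3*a*(6 + a))
E(y) = 1
B = -10200 (B = -8*(98*13 + 1) = -8*(1274 + 1) = -8*1275 = -10200)
q(-200) + B = -1*(-200)*(17 + 3*(-200)) - 10200 = -1*(-200)*(17 - 600) - 10200 = -1*(-200)*(-583) - 10200 = -116600 - 10200 = -126800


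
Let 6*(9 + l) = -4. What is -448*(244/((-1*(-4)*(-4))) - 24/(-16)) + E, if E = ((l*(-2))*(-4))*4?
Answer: 17552/3 ≈ 5850.7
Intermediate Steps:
l = -29/3 (l = -9 + (⅙)*(-4) = -9 - ⅔ = -29/3 ≈ -9.6667)
E = -928/3 (E = (-29/3*(-2)*(-4))*4 = ((58/3)*(-4))*4 = -232/3*4 = -928/3 ≈ -309.33)
-448*(244/((-1*(-4)*(-4))) - 24/(-16)) + E = -448*(244/((-1*(-4)*(-4))) - 24/(-16)) - 928/3 = -448*(244/((4*(-4))) - 24*(-1/16)) - 928/3 = -448*(244/(-16) + 3/2) - 928/3 = -448*(244*(-1/16) + 3/2) - 928/3 = -448*(-61/4 + 3/2) - 928/3 = -448*(-55/4) - 928/3 = 6160 - 928/3 = 17552/3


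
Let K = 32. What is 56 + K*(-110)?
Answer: -3464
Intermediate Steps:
56 + K*(-110) = 56 + 32*(-110) = 56 - 3520 = -3464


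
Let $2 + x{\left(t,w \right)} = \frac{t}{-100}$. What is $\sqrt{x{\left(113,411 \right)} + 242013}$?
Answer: $\frac{\sqrt{24200987}}{10} \approx 491.94$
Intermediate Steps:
$x{\left(t,w \right)} = -2 - \frac{t}{100}$ ($x{\left(t,w \right)} = -2 + \frac{t}{-100} = -2 + t \left(- \frac{1}{100}\right) = -2 - \frac{t}{100}$)
$\sqrt{x{\left(113,411 \right)} + 242013} = \sqrt{\left(-2 - \frac{113}{100}\right) + 242013} = \sqrt{- \frac{313}{100} + 242013} = \sqrt{\frac{24200987}{100}} = \frac{\sqrt{24200987}}{10}$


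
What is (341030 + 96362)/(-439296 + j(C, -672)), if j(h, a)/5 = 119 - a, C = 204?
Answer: -437392/435341 ≈ -1.0047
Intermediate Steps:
j(h, a) = 595 - 5*a (j(h, a) = 5*(119 - a) = 595 - 5*a)
(341030 + 96362)/(-439296 + j(C, -672)) = (341030 + 96362)/(-439296 + (595 - 5*(-672))) = 437392/(-439296 + (595 + 3360)) = 437392/(-439296 + 3955) = 437392/(-435341) = 437392*(-1/435341) = -437392/435341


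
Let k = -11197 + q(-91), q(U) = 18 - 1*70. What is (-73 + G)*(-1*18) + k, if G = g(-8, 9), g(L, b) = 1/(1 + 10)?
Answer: -109303/11 ≈ -9936.6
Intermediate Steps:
q(U) = -52 (q(U) = 18 - 70 = -52)
k = -11249 (k = -11197 - 52 = -11249)
g(L, b) = 1/11
G = 1/11 ≈ 0.090909
(-73 + G)*(-1*18) + k = (-73 + 1/11)*(-1*18) - 11249 = -802/11*(-18) - 11249 = 14436/11 - 11249 = -109303/11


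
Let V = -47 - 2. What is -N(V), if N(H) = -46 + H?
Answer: 95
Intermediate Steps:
V = -49
-N(V) = -(-46 - 49) = -1*(-95) = 95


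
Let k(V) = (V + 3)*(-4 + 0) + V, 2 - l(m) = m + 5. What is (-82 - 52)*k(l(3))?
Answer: -804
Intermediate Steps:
l(m) = -3 - m (l(m) = 2 - (m + 5) = 2 - (5 + m) = 2 + (-5 - m) = -3 - m)
k(V) = -12 - 3*V (k(V) = (3 + V)*(-4) + V = (-12 - 4*V) + V = -12 - 3*V)
(-82 - 52)*k(l(3)) = (-82 - 52)*(-12 - 3*(-3 - 1*3)) = -134*(-12 - 3*(-3 - 3)) = -134*(-12 - 3*(-6)) = -134*(-12 + 18) = -134*6 = -804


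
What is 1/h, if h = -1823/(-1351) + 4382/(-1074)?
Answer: -725487/1981090 ≈ -0.36621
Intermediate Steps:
h = -1981090/725487 (h = -1823*(-1/1351) + 4382*(-1/1074) = 1823/1351 - 2191/537 = -1981090/725487 ≈ -2.7307)
1/h = 1/(-1981090/725487) = -725487/1981090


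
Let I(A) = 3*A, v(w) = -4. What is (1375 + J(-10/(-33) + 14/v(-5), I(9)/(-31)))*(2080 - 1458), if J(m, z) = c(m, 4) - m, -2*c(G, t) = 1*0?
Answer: 28288871/33 ≈ 8.5724e+5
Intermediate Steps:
c(G, t) = 0 (c(G, t) = -0/2 = -½*0 = 0)
J(m, z) = -m (J(m, z) = 0 - m = -m)
(1375 + J(-10/(-33) + 14/v(-5), I(9)/(-31)))*(2080 - 1458) = (1375 - (-10/(-33) + 14/(-4)))*(2080 - 1458) = (1375 - (-10*(-1/33) + 14*(-¼)))*622 = (1375 - (10/33 - 7/2))*622 = (1375 - 1*(-211/66))*622 = (1375 + 211/66)*622 = (90961/66)*622 = 28288871/33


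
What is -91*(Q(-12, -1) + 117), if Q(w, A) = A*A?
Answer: -10738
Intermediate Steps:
Q(w, A) = A**2
-91*(Q(-12, -1) + 117) = -91*((-1)**2 + 117) = -91*(1 + 117) = -91*118 = -10738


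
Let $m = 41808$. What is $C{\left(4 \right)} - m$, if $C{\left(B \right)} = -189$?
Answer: $-41997$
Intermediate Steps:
$C{\left(4 \right)} - m = -189 - 41808 = -41997$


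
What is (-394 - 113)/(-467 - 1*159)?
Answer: 507/626 ≈ 0.80990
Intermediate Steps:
(-394 - 113)/(-467 - 1*159) = -507/(-467 - 159) = -507/(-626) = -507*(-1/626) = 507/626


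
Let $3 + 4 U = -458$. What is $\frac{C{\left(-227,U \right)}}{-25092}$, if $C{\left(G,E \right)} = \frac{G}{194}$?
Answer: $\frac{227}{4867848} \approx 4.6632 \cdot 10^{-5}$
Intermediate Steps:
$U = - \frac{461}{4}$ ($U = - \frac{3}{4} + \frac{1}{4} \left(-458\right) = - \frac{3}{4} - \frac{229}{2} = - \frac{461}{4} \approx -115.25$)
$C{\left(G,E \right)} = \frac{G}{194}$ ($C{\left(G,E \right)} = G \frac{1}{194} = \frac{G}{194}$)
$\frac{C{\left(-227,U \right)}}{-25092} = \frac{\frac{1}{194} \left(-227\right)}{-25092} = \left(- \frac{227}{194}\right) \left(- \frac{1}{25092}\right) = \frac{227}{4867848}$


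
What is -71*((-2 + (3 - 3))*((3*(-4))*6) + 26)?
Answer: -12070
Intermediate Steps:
-71*((-2 + (3 - 3))*((3*(-4))*6) + 26) = -71*((-2 + 0)*(-12*6) + 26) = -71*(-2*(-72) + 26) = -71*(144 + 26) = -71*170 = -12070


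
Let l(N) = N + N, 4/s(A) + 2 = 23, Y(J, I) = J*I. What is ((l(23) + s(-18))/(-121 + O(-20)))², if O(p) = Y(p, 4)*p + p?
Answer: 940900/938748321 ≈ 0.0010023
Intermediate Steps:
Y(J, I) = I*J
s(A) = 4/21 (s(A) = 4/(-2 + 23) = 4/21)
O(p) = p + 4*p² (O(p) = (4*p)*p + p = 4*p² + p = p + 4*p²)
l(N) = 2*N
((l(23) + s(-18))/(-121 + O(-20)))² = ((2*23 + 4/21)/(-121 - 20*(1 + 4*(-20))))² = ((46 + 4/21)/(-121 - 20*(1 - 80)))² = (970/(21*(-121 - 20*(-79))))² = (970/(21*(-121 + 1580)))² = ((970/21)/1459)² = ((970/21)*(1/1459))² = (970/30639)² = 940900/938748321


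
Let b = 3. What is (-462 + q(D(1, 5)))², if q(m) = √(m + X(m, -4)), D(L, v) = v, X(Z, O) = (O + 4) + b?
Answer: 213452 - 1848*√2 ≈ 2.1084e+5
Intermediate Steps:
X(Z, O) = 7 + O (X(Z, O) = (O + 4) + 3 = (4 + O) + 3 = 7 + O)
q(m) = √(3 + m) (q(m) = √(m + (7 - 4)) = √(m + 3) = √(3 + m))
(-462 + q(D(1, 5)))² = (-462 + √(3 + 5))² = (-462 + √8)² = (-462 + 2*√2)²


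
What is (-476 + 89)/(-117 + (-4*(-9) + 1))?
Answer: 387/80 ≈ 4.8375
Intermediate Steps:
(-476 + 89)/(-117 + (-4*(-9) + 1)) = -387/(-117 + (36 + 1)) = -387/(-117 + 37) = -387/(-80) = -387*(-1/80) = 387/80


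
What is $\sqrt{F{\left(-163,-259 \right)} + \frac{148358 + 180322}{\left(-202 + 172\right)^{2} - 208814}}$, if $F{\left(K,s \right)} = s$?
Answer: $\frac{i \sqrt{2816112276271}}{103957} \approx 16.143 i$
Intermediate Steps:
$\sqrt{F{\left(-163,-259 \right)} + \frac{148358 + 180322}{\left(-202 + 172\right)^{2} - 208814}} = \sqrt{-259 + \frac{148358 + 180322}{\left(-202 + 172\right)^{2} - 208814}} = \sqrt{-259 + \frac{328680}{\left(-30\right)^{2} - 208814}} = \sqrt{-259 + \frac{328680}{900 - 208814}} = \sqrt{-259 + \frac{328680}{-207914}} = \sqrt{-259 + 328680 \left(- \frac{1}{207914}\right)} = \sqrt{-259 - \frac{164340}{103957}} = \sqrt{- \frac{27089203}{103957}} = \frac{i \sqrt{2816112276271}}{103957}$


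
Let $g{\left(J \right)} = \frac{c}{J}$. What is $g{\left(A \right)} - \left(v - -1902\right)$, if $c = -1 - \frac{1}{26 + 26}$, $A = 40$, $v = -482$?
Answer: $- \frac{2953653}{2080} \approx -1420.0$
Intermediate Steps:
$c = - \frac{53}{52}$ ($c = -1 - \frac{1}{52} = - \frac{53}{52} \approx -1.0192$)
$g{\left(J \right)} = - \frac{53}{52 J}$
$g{\left(A \right)} - \left(v - -1902\right) = - \frac{53}{52 \cdot 40} - \left(-482 - -1902\right) = \left(- \frac{53}{52}\right) \frac{1}{40} - \left(-482 + 1902\right) = - \frac{53}{2080} - 1420 = - \frac{2953653}{2080}$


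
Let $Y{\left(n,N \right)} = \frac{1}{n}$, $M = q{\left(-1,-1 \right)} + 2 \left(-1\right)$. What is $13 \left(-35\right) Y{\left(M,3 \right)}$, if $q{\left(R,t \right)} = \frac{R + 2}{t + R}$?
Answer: $182$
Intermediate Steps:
$q{\left(R,t \right)} = \frac{2 + R}{R + t}$
$M = - \frac{5}{2}$ ($M = \frac{2 - 1}{-1 - 1} + 2 \left(-1\right) = \frac{1}{-2} \cdot 1 - 2 = \left(- \frac{1}{2}\right) 1 - 2 = - \frac{1}{2} - 2 = - \frac{5}{2} \approx -2.5$)
$13 \left(-35\right) Y{\left(M,3 \right)} = \frac{13 \left(-35\right)}{- \frac{5}{2}} = \left(-455\right) \left(- \frac{2}{5}\right) = 182$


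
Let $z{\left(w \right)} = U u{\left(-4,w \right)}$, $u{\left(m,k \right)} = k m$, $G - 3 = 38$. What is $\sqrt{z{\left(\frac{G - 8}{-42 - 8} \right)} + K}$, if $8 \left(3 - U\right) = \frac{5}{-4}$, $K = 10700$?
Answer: $\frac{\sqrt{4283333}}{20} \approx 103.48$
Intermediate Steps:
$G = 41$ ($G = 3 + 38 = 41$)
$U = \frac{101}{32}$ ($U = 3 - \frac{5 \frac{1}{-4}}{8} = 3 - \frac{5 \left(- \frac{1}{4}\right)}{8} = 3 - - \frac{5}{32} = 3 + \frac{5}{32} = \frac{101}{32} \approx 3.1563$)
$z{\left(w \right)} = - \frac{101 w}{8}$ ($z{\left(w \right)} = \frac{101 w \left(-4\right)}{32} = \frac{101 \left(- 4 w\right)}{32} = - \frac{101 w}{8}$)
$\sqrt{z{\left(\frac{G - 8}{-42 - 8} \right)} + K} = \sqrt{- \frac{101 \frac{41 - 8}{-42 - 8}}{8} + 10700} = \sqrt{- \frac{101 \frac{33}{-50}}{8} + 10700} = \sqrt{- \frac{101 \cdot 33 \left(- \frac{1}{50}\right)}{8} + 10700} = \sqrt{\left(- \frac{101}{8}\right) \left(- \frac{33}{50}\right) + 10700} = \sqrt{\frac{3333}{400} + 10700} = \sqrt{\frac{4283333}{400}} = \frac{\sqrt{4283333}}{20}$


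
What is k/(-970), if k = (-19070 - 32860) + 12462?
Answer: 19734/485 ≈ 40.689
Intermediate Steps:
k = -39468 (k = -51930 + 12462 = -39468)
k/(-970) = -39468/(-970) = -39468*(-1/970) = 19734/485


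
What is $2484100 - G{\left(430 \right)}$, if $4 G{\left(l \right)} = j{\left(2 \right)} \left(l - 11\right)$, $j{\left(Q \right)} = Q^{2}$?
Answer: $2483681$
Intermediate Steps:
$G{\left(l \right)} = -11 + l$ ($G{\left(l \right)} = \frac{2^{2} \left(l - 11\right)}{4} = \frac{4 \left(-11 + l\right)}{4} = \frac{-44 + 4 l}{4} = -11 + l$)
$2484100 - G{\left(430 \right)} = 2484100 - \left(-11 + 430\right) = 2484100 - 419 = 2483681$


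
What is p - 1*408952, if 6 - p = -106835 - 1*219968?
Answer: -82143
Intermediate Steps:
p = 326809 (p = 6 - (-106835 - 1*219968) = 6 - (-106835 - 219968) = 6 - 1*(-326803) = 6 + 326803 = 326809)
p - 1*408952 = 326809 - 1*408952 = 326809 - 408952 = -82143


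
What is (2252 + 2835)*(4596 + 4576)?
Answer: 46657964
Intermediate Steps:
(2252 + 2835)*(4596 + 4576) = 5087*9172 = 46657964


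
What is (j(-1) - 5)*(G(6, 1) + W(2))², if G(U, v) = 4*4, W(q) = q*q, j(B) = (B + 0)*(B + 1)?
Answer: -2000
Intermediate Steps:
j(B) = B*(1 + B)
W(q) = q²
G(U, v) = 16
(j(-1) - 5)*(G(6, 1) + W(2))² = (-(1 - 1) - 5)*(16 + 2²)² = (-1*0 - 5)*(16 + 4)² = (0 - 5)*20² = -5*400 = -2000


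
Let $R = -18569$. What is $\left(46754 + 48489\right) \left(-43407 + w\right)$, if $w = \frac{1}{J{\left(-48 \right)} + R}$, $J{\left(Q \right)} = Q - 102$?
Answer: $- \frac{77388331389062}{18719} \approx -4.1342 \cdot 10^{9}$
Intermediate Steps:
$J{\left(Q \right)} = -102 + Q$
$w = - \frac{1}{18719}$ ($w = \frac{1}{\left(-102 - 48\right) - 18569} = \frac{1}{-150 - 18569} = \frac{1}{-18719} = - \frac{1}{18719} \approx -5.3422 \cdot 10^{-5}$)
$\left(46754 + 48489\right) \left(-43407 + w\right) = \left(46754 + 48489\right) \left(-43407 - \frac{1}{18719}\right) = 95243 \left(- \frac{812535634}{18719}\right) = - \frac{77388331389062}{18719}$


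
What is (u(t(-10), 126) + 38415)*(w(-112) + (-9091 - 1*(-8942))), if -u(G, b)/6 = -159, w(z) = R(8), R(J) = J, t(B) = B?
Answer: -5551029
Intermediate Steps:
w(z) = 8
u(G, b) = 954 (u(G, b) = -6*(-159) = 954)
(u(t(-10), 126) + 38415)*(w(-112) + (-9091 - 1*(-8942))) = (954 + 38415)*(8 + (-9091 - 1*(-8942))) = 39369*(8 + (-9091 + 8942)) = 39369*(8 - 149) = 39369*(-141) = -5551029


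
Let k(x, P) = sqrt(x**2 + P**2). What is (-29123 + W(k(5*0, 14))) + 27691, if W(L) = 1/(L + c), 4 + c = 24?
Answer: -48687/34 ≈ -1432.0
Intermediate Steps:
c = 20 (c = -4 + 24 = 20)
k(x, P) = sqrt(P**2 + x**2)
W(L) = 1/(20 + L) (W(L) = 1/(L + 20) = 1/(20 + L))
(-29123 + W(k(5*0, 14))) + 27691 = (-29123 + 1/(20 + sqrt(14**2 + (5*0)**2))) + 27691 = (-29123 + 1/(20 + sqrt(196 + 0**2))) + 27691 = (-29123 + 1/(20 + sqrt(196 + 0))) + 27691 = (-29123 + 1/(20 + sqrt(196))) + 27691 = (-29123 + 1/(20 + 14)) + 27691 = (-29123 + 1/34) + 27691 = -990181/34 + 27691 = -48687/34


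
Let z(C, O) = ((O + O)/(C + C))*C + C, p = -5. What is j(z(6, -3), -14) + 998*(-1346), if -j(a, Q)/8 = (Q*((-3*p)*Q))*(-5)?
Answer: -1225708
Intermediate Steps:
z(C, O) = C + O (z(C, O) = ((2*O)/((2*C)))*C + C = ((2*O)*(1/(2*C)))*C + C = (O/C)*C + C = O + C = C + O)
j(a, Q) = 600*Q² (j(a, Q) = -8*Q*((-3*(-5))*Q)*(-5) = -8*Q*(15*Q)*(-5) = -8*15*Q²*(-5) = -(-600)*Q² = 600*Q²)
j(z(6, -3), -14) + 998*(-1346) = 600*(-14)² + 998*(-1346) = 600*196 - 1343308 = 117600 - 1343308 = -1225708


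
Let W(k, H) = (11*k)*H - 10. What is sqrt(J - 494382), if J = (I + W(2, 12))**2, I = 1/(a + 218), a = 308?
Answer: I*sqrt(118933338207)/526 ≈ 655.64*I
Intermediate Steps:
I = 1/526 (I = 1/(308 + 218) = 1/526 ≈ 0.0019011)
W(k, H) = -10 + 11*H*k (W(k, H) = 11*H*k - 10 = -10 + 11*H*k)
J = 17850296025/276676 (J = (1/526 + (-10 + 11*12*2))**2 = (1/526 + (-10 + 264))**2 = (1/526 + 254)**2 = (133605/526)**2 = 17850296025/276676 ≈ 64517.)
sqrt(J - 494382) = sqrt(17850296025/276676 - 494382) = sqrt(-118933338207/276676) = I*sqrt(118933338207)/526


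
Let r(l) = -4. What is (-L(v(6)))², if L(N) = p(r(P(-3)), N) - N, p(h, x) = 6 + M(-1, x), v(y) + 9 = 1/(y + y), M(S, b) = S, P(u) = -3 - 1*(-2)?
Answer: 27889/144 ≈ 193.67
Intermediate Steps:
P(u) = -1 (P(u) = -3 + 2 = -1)
v(y) = -9 + 1/(2*y) (v(y) = -9 + 1/(y + y) = -9 + 1/(2*y))
p(h, x) = 5 (p(h, x) = 6 - 1 = 5)
L(N) = 5 - N
(-L(v(6)))² = (-(5 - (-9 + (½)/6)))² = (-(5 - (-9 + (½)*(⅙))))² = (-(5 - (-9 + 1/12)))² = (-(5 - 1*(-107/12)))² = (-(5 + 107/12))² = (-1*167/12)² = (-167/12)² = 27889/144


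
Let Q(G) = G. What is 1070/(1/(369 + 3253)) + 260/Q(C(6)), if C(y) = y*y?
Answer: 34879925/9 ≈ 3.8755e+6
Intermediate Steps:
C(y) = y²
1070/(1/(369 + 3253)) + 260/Q(C(6)) = 1070/(1/(369 + 3253)) + 260/(6²) = 1070/(1/3622) + 260/36 = 1070/(1/3622) + 260*(1/36) = 1070*3622 + 65/9 = 3875540 + 65/9 = 34879925/9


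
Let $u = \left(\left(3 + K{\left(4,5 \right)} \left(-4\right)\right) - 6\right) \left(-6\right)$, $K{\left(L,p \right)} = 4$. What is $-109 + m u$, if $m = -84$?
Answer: $-9685$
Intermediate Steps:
$u = 114$ ($u = \left(\left(3 + 4 \left(-4\right)\right) - 6\right) \left(-6\right) = \left(\left(3 - 16\right) - 6\right) \left(-6\right) = \left(-13 - 6\right) \left(-6\right) = \left(-19\right) \left(-6\right) = 114$)
$-109 + m u = -109 - 9576 = -9685$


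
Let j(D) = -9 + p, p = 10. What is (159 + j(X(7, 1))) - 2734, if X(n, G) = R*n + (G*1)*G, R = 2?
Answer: -2574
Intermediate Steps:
X(n, G) = G**2 + 2*n (X(n, G) = 2*n + (G*1)*G = 2*n + G*G = 2*n + G**2 = G**2 + 2*n)
j(D) = 1 (j(D) = -9 + 10 = 1)
(159 + j(X(7, 1))) - 2734 = (159 + 1) - 2734 = 160 - 2734 = -2574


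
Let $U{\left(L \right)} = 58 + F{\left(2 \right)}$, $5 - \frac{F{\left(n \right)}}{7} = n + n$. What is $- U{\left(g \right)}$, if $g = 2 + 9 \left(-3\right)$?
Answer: $-65$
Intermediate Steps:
$F{\left(n \right)} = 35 - 14 n$ ($F{\left(n \right)} = 35 - 7 \left(n + n\right) = 35 - 7 \cdot 2 n = 35 - 14 n$)
$g = -25$ ($g = 2 - 27 = -25$)
$U{\left(L \right)} = 65$ ($U{\left(L \right)} = 58 + \left(35 - 28\right) = 58 + 7 = 65$)
$- U{\left(g \right)} = \left(-1\right) 65 = -65$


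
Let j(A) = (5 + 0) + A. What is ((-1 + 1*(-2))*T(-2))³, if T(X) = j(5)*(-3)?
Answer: 729000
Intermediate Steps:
j(A) = 5 + A
T(X) = -30 (T(X) = (5 + 5)*(-3) = 10*(-3) = -30)
((-1 + 1*(-2))*T(-2))³ = ((-1 + 1*(-2))*(-30))³ = ((-1 - 2)*(-30))³ = (-3*(-30))³ = 90³ = 729000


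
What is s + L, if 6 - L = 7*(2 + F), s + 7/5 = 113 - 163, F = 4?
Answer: -437/5 ≈ -87.400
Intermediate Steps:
s = -257/5 (s = -7/5 + (113 - 163) = -7/5 - 50 = -257/5 ≈ -51.400)
L = -36 (L = 6 - 7*(2 + 4) = 6 - 7*6 = 6 - 1*42 = 6 - 42 = -36)
s + L = -257/5 - 36 = -437/5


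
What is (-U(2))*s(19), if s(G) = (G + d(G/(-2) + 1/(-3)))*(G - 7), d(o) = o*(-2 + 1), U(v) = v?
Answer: -692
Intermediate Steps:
d(o) = -o (d(o) = o*(-1) = -o)
s(G) = (-7 + G)*(1/3 + 3*G/2) (s(G) = (G - (G/(-2) + 1/(-3)))*(G - 7) = (G - (G*(-1/2) + 1*(-1/3)))*(-7 + G) = (G - (-G/2 - 1/3))*(-7 + G) = (G - (-1/3 - G/2))*(-7 + G) = (G + (1/3 + G/2))*(-7 + G) = (1/3 + 3*G/2)*(-7 + G) = (-7 + G)*(1/3 + 3*G/2))
(-U(2))*s(19) = (-1*2)*(-7/3 - 61/6*19 + (3/2)*19**2) = -2*(-7/3 - 1159/6 + (3/2)*361) = -2*(-7/3 - 1159/6 + 1083/2) = -2*346 = -692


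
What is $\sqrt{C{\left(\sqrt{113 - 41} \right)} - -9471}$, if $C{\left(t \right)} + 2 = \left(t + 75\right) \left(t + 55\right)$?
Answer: $\sqrt{13666 + 780 \sqrt{2}} \approx 121.53$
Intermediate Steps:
$C{\left(t \right)} = -2 + \left(55 + t\right) \left(75 + t\right)$ ($C{\left(t \right)} = -2 + \left(t + 75\right) \left(t + 55\right) = -2 + \left(75 + t\right) \left(55 + t\right) = -2 + \left(55 + t\right) \left(75 + t\right)$)
$\sqrt{C{\left(\sqrt{113 - 41} \right)} - -9471} = \sqrt{\left(4123 + \left(\sqrt{113 - 41}\right)^{2} + 130 \sqrt{113 - 41}\right) - -9471} = \sqrt{\left(4123 + \left(\sqrt{72}\right)^{2} + 130 \sqrt{72}\right) + 9471} = \sqrt{\left(4123 + \left(6 \sqrt{2}\right)^{2} + 130 \cdot 6 \sqrt{2}\right) + 9471} = \sqrt{\left(4123 + 72 + 780 \sqrt{2}\right) + 9471} = \sqrt{\left(4195 + 780 \sqrt{2}\right) + 9471} = \sqrt{13666 + 780 \sqrt{2}}$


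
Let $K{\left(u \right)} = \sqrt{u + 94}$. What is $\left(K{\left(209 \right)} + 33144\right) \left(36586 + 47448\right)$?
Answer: $2785222896 + 84034 \sqrt{303} \approx 2.7867 \cdot 10^{9}$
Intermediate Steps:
$K{\left(u \right)} = \sqrt{94 + u}$
$\left(K{\left(209 \right)} + 33144\right) \left(36586 + 47448\right) = \left(\sqrt{94 + 209} + 33144\right) \left(36586 + 47448\right) = \left(\sqrt{303} + 33144\right) 84034 = \left(33144 + \sqrt{303}\right) 84034 = 2785222896 + 84034 \sqrt{303}$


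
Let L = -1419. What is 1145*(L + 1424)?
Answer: 5725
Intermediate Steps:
1145*(L + 1424) = 1145*(-1419 + 1424) = 1145*5 = 5725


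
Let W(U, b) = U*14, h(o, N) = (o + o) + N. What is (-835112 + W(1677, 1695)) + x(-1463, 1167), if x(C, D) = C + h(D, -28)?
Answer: -810791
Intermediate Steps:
h(o, N) = N + 2*o (h(o, N) = 2*o + N = N + 2*o)
x(C, D) = -28 + C + 2*D (x(C, D) = C + (-28 + 2*D) = -28 + C + 2*D)
W(U, b) = 14*U
(-835112 + W(1677, 1695)) + x(-1463, 1167) = (-835112 + 14*1677) + (-28 - 1463 + 2*1167) = (-835112 + 23478) + (-28 - 1463 + 2334) = -811634 + 843 = -810791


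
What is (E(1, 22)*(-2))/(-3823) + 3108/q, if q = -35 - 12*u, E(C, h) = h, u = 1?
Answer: -11879816/179681 ≈ -66.116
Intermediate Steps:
q = -47 (q = -35 - 12*1 = -35 - 12 = -47)
(E(1, 22)*(-2))/(-3823) + 3108/q = (22*(-2))/(-3823) + 3108/(-47) = -44*(-1/3823) + 3108*(-1/47) = 44/3823 - 3108/47 = -11879816/179681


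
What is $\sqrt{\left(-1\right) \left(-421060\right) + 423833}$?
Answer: $3 \sqrt{93877} \approx 919.18$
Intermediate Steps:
$\sqrt{\left(-1\right) \left(-421060\right) + 423833} = \sqrt{421060 + 423833} = \sqrt{844893} = 3 \sqrt{93877}$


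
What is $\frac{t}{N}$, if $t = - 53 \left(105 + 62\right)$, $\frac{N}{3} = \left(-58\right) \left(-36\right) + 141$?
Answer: $- \frac{8851}{6687} \approx -1.3236$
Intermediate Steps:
$N = 6687$ ($N = 3 \left(\left(-58\right) \left(-36\right) + 141\right) = 3 \left(2088 + 141\right) = 3 \cdot 2229 = 6687$)
$t = -8851$ ($t = \left(-53\right) 167 = -8851$)
$\frac{t}{N} = - \frac{8851}{6687}$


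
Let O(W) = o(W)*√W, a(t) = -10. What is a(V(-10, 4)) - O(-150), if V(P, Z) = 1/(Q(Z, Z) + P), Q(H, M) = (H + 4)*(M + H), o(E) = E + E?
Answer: -10 + 1500*I*√6 ≈ -10.0 + 3674.2*I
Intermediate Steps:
o(E) = 2*E
Q(H, M) = (4 + H)*(H + M)
V(P, Z) = 1/(P + 2*Z² + 8*Z) (V(P, Z) = 1/((Z² + 4*Z + 4*Z + Z*Z) + P) = 1/((Z² + 4*Z + 4*Z + Z²) + P) = 1/((2*Z² + 8*Z) + P) = 1/(P + 2*Z² + 8*Z))
O(W) = 2*W^(3/2) (O(W) = (2*W)*√W = 2*W^(3/2))
a(V(-10, 4)) - O(-150) = -10 - 2*(-150)^(3/2) = -10 - 2*(-750*I*√6) = -10 - (-1500)*I*√6 = -10 + 1500*I*√6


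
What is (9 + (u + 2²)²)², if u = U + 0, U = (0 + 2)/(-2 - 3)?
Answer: 301401/625 ≈ 482.24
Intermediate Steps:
U = -⅖ (U = 2/(-5) = 2*(-⅕) = -⅖ ≈ -0.40000)
u = -⅖ (u = -⅖ + 0 = -⅖ ≈ -0.40000)
(9 + (u + 2²)²)² = (9 + (-⅖ + 2²)²)² = (9 + (-⅖ + 4)²)² = (9 + (18/5)²)² = (9 + 324/25)² = (549/25)² = 301401/625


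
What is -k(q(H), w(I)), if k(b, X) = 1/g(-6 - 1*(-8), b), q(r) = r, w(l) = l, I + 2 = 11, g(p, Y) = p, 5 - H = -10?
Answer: -½ ≈ -0.50000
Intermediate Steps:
H = 15 (H = 5 - 1*(-10) = 5 + 10 = 15)
I = 9 (I = -2 + 11 = 9)
k(b, X) = ½ (k(b, X) = 1/(-6 - 1*(-8)) = 1/(-6 + 8) = 1/2 = ½)
-k(q(H), w(I)) = -1*½ = -½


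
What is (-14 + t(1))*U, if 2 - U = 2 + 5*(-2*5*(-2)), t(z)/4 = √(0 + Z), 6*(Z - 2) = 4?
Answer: 1400 - 800*√6/3 ≈ 746.80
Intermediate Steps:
Z = 8/3 (Z = 2 + (⅙)*4 = 2 + ⅔ = 8/3 ≈ 2.6667)
t(z) = 8*√6/3 (t(z) = 4*√(0 + 8/3) = 4*√(8/3) = 4*(2*√6/3) = 8*√6/3)
U = -100 (U = 2 - (2 + 5*(-2*5*(-2))) = 2 - (2 + 5*(-10*(-2))) = 2 - (2 + 5*20) = 2 - (2 + 100) = 2 - 1*102 = 2 - 102 = -100)
(-14 + t(1))*U = (-14 + 8*√6/3)*(-100) = 1400 - 800*√6/3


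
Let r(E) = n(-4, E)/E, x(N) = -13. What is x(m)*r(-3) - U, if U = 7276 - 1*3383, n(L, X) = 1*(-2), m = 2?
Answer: -11705/3 ≈ -3901.7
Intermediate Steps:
n(L, X) = -2
r(E) = -2/E
U = 3893 (U = 7276 - 3383 = 3893)
x(m)*r(-3) - U = -(-26)/(-3) - 1*3893 = -(-26)*(-1)/3 - 3893 = -13*2/3 - 3893 = -26/3 - 3893 = -11705/3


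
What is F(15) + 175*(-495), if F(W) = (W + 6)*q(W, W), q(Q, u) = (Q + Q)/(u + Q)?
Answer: -86604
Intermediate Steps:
q(Q, u) = 2*Q/(Q + u) (q(Q, u) = (2*Q)/(Q + u) = 2*Q/(Q + u))
F(W) = 6 + W (F(W) = (W + 6)*(2*W/(W + W)) = (6 + W)*(2*W/((2*W))) = (6 + W)*(2*W*(1/(2*W))) = (6 + W)*1 = 6 + W)
F(15) + 175*(-495) = (6 + 15) + 175*(-495) = 21 - 86625 = -86604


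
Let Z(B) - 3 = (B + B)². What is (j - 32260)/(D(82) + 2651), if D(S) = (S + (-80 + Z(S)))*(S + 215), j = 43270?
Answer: 5505/3996124 ≈ 0.0013776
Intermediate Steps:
Z(B) = 3 + 4*B² (Z(B) = 3 + (B + B)² = 3 + (2*B)² = 3 + 4*B²)
D(S) = (215 + S)*(-77 + S + 4*S²) (D(S) = (S + (-80 + (3 + 4*S²)))*(S + 215) = (S + (-77 + 4*S²))*(215 + S) = (-77 + S + 4*S²)*(215 + S) = (215 + S)*(-77 + S + 4*S²))
(j - 32260)/(D(82) + 2651) = (43270 - 32260)/((-16555 + 4*82³ + 138*82 + 861*82²) + 2651) = 11010/((-16555 + 4*551368 + 11316 + 861*6724) + 2651) = 11010/((-16555 + 2205472 + 11316 + 5789364) + 2651) = 11010/(7989597 + 2651) = 11010/7992248 = 11010*(1/7992248) = 5505/3996124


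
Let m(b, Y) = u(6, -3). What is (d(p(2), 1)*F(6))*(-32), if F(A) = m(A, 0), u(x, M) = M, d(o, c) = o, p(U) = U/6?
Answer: 32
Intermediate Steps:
p(U) = U/6 (p(U) = U*(1/6) = U/6)
m(b, Y) = -3
F(A) = -3
(d(p(2), 1)*F(6))*(-32) = (((1/6)*2)*(-3))*(-32) = ((1/3)*(-3))*(-32) = -1*(-32) = 32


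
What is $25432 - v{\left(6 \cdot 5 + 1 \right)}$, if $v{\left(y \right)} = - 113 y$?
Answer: $28935$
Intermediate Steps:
$25432 - v{\left(6 \cdot 5 + 1 \right)} = 25432 - - 113 \left(6 \cdot 5 + 1\right) = 25432 - - 113 \left(30 + 1\right) = 25432 - \left(-113\right) 31 = 25432 - -3503 = 25432 + 3503 = 28935$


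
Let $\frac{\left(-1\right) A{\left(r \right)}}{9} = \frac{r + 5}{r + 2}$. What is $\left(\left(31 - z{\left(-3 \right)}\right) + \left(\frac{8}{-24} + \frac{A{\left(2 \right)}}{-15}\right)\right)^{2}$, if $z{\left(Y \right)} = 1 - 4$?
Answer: $\frac{4338889}{3600} \approx 1205.2$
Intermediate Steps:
$z{\left(Y \right)} = -3$ ($z{\left(Y \right)} = 1 - 4 = -3$)
$A{\left(r \right)} = - \frac{9 \left(5 + r\right)}{2 + r}$ ($A{\left(r \right)} = - 9 \frac{r + 5}{r + 2} = - 9 \frac{5 + r}{2 + r} = - \frac{9 \left(5 + r\right)}{2 + r}$)
$\left(\left(31 - z{\left(-3 \right)}\right) + \left(\frac{8}{-24} + \frac{A{\left(2 \right)}}{-15}\right)\right)^{2} = \left(\left(31 - -3\right) + \left(\frac{8}{-24} + \frac{9 \frac{1}{2 + 2} \left(-5 - 2\right)}{-15}\right)\right)^{2} = \left(\left(31 + 3\right) + \left(8 \left(- \frac{1}{24}\right) + \frac{9 \left(-5 - 2\right)}{4} \left(- \frac{1}{15}\right)\right)\right)^{2} = \left(34 - \left(\frac{1}{3} - 9 \cdot \frac{1}{4} \left(-7\right) \left(- \frac{1}{15}\right)\right)\right)^{2} = \left(34 - - \frac{43}{60}\right)^{2} = \left(34 + \left(- \frac{1}{3} + \frac{21}{20}\right)\right)^{2} = \left(34 + \frac{43}{60}\right)^{2} = \left(\frac{2083}{60}\right)^{2} = \frac{4338889}{3600}$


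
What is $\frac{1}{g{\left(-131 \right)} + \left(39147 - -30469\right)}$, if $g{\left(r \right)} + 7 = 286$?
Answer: $\frac{1}{69895} \approx 1.4307 \cdot 10^{-5}$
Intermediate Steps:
$g{\left(r \right)} = 279$ ($g{\left(r \right)} = -7 + 286 = 279$)
$\frac{1}{g{\left(-131 \right)} + \left(39147 - -30469\right)} = \frac{1}{279 + \left(39147 - -30469\right)} = \frac{1}{279 + \left(39147 + 30469\right)} = \frac{1}{279 + 69616} = \frac{1}{69895}$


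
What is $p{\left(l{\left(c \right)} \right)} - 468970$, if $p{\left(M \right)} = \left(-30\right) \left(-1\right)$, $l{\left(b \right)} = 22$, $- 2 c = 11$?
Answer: $-468940$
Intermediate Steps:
$c = - \frac{11}{2}$ ($c = \left(- \frac{1}{2}\right) 11 = - \frac{11}{2} \approx -5.5$)
$p{\left(M \right)} = 30$
$p{\left(l{\left(c \right)} \right)} - 468970 = 30 - 468970 = -468940$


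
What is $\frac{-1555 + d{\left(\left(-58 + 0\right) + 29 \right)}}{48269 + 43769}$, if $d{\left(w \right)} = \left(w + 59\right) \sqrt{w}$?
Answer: $- \frac{1555}{92038} + \frac{15 i \sqrt{29}}{46019} \approx -0.016895 + 0.0017553 i$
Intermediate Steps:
$d{\left(w \right)} = \sqrt{w} \left(59 + w\right)$ ($d{\left(w \right)} = \left(59 + w\right) \sqrt{w} = \sqrt{w} \left(59 + w\right)$)
$\frac{-1555 + d{\left(\left(-58 + 0\right) + 29 \right)}}{48269 + 43769} = \frac{-1555 + \sqrt{\left(-58 + 0\right) + 29} \left(59 + \left(\left(-58 + 0\right) + 29\right)\right)}{48269 + 43769} = \frac{-1555 + \sqrt{-58 + 29} \left(59 + \left(-58 + 29\right)\right)}{92038} = \left(-1555 + \sqrt{-29} \left(59 - 29\right)\right) \frac{1}{92038} = \left(-1555 + i \sqrt{29} \cdot 30\right) \frac{1}{92038} = \left(-1555 + 30 i \sqrt{29}\right) \frac{1}{92038} = - \frac{1555}{92038} + \frac{15 i \sqrt{29}}{46019}$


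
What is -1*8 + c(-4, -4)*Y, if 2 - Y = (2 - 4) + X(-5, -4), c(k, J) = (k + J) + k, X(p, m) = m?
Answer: -104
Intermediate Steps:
c(k, J) = J + 2*k (c(k, J) = (J + k) + k = J + 2*k)
Y = 8 (Y = 2 - ((2 - 4) - 4) = 2 - (-2 - 4) = 2 - 1*(-6) = 2 + 6 = 8)
-1*8 + c(-4, -4)*Y = -1*8 + (-4 + 2*(-4))*8 = -8 + (-4 - 8)*8 = -8 - 12*8 = -8 - 96 = -104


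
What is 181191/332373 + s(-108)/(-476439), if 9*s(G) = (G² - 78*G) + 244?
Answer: 256726773935/475066379241 ≈ 0.54040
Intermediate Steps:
s(G) = 244/9 - 26*G/3 + G²/9 (s(G) = ((G² - 78*G) + 244)/9 = (244 + G² - 78*G)/9 = 244/9 - 26*G/3 + G²/9)
181191/332373 + s(-108)/(-476439) = 181191/332373 + (244/9 - 26/3*(-108) + (⅑)*(-108)²)/(-476439) = 181191*(1/332373) + (244/9 + 936 + (⅑)*11664)*(-1/476439) = 60397/110791 + (244/9 + 936 + 1296)*(-1/476439) = 60397/110791 + (20332/9)*(-1/476439) = 60397/110791 - 20332/4287951 = 256726773935/475066379241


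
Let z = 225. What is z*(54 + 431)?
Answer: 109125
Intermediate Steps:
z*(54 + 431) = 225*(54 + 431) = 225*485 = 109125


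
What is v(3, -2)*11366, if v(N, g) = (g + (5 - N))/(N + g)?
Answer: 0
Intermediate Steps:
v(N, g) = (5 + g - N)/(N + g)
v(3, -2)*11366 = ((5 - 2 - 1*3)/(3 - 2))*11366 = ((5 - 2 - 3)/1)*11366 = (1*0)*11366 = 0*11366 = 0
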